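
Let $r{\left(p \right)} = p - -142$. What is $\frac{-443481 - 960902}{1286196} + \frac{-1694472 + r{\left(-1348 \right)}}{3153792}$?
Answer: $- \frac{275421088801}{169016443968} \approx -1.6296$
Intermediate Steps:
$r{\left(p \right)} = 142 + p$ ($r{\left(p \right)} = p + 142 = 142 + p$)
$\frac{-443481 - 960902}{1286196} + \frac{-1694472 + r{\left(-1348 \right)}}{3153792} = \frac{-443481 - 960902}{1286196} + \frac{-1694472 + \left(142 - 1348\right)}{3153792} = \left(-443481 - 960902\right) \frac{1}{1286196} + \left(-1694472 - 1206\right) \frac{1}{3153792} = \left(-1404383\right) \frac{1}{1286196} - \frac{282613}{525632} = - \frac{1404383}{1286196} - \frac{282613}{525632} = - \frac{275421088801}{169016443968}$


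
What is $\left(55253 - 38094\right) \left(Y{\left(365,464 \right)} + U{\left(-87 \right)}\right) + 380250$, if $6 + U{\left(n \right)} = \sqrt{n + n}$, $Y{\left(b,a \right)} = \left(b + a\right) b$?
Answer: $5192333311 + 17159 i \sqrt{174} \approx 5.1923 \cdot 10^{9} + 2.2634 \cdot 10^{5} i$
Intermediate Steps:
$Y{\left(b,a \right)} = b \left(a + b\right)$ ($Y{\left(b,a \right)} = \left(a + b\right) b = b \left(a + b\right)$)
$U{\left(n \right)} = -6 + \sqrt{2} \sqrt{n}$ ($U{\left(n \right)} = -6 + \sqrt{n + n} = -6 + \sqrt{2 n} = -6 + \sqrt{2} \sqrt{n}$)
$\left(55253 - 38094\right) \left(Y{\left(365,464 \right)} + U{\left(-87 \right)}\right) + 380250 = \left(55253 - 38094\right) \left(365 \left(464 + 365\right) - \left(6 - \sqrt{2} \sqrt{-87}\right)\right) + 380250 = 17159 \left(365 \cdot 829 - \left(6 - \sqrt{2} i \sqrt{87}\right)\right) + 380250 = 17159 \left(302585 - \left(6 - i \sqrt{174}\right)\right) + 380250 = 17159 \left(302579 + i \sqrt{174}\right) + 380250 = \left(5191953061 + 17159 i \sqrt{174}\right) + 380250 = 5192333311 + 17159 i \sqrt{174}$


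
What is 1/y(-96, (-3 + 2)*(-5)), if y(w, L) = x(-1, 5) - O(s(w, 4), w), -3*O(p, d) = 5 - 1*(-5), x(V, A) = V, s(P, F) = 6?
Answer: 3/7 ≈ 0.42857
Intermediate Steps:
O(p, d) = -10/3 (O(p, d) = -(5 - 1*(-5))/3 = -(5 + 5)/3 = -⅓*10 = -10/3)
y(w, L) = 7/3 (y(w, L) = -1 - 1*(-10/3) = -1 + 10/3 = 7/3)
1/y(-96, (-3 + 2)*(-5)) = 1/(7/3) = 3/7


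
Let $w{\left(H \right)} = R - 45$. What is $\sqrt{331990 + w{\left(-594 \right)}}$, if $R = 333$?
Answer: $\sqrt{332278} \approx 576.44$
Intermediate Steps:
$w{\left(H \right)} = 288$ ($w{\left(H \right)} = 333 - 45 = 288$)
$\sqrt{331990 + w{\left(-594 \right)}} = \sqrt{331990 + 288} = \sqrt{332278}$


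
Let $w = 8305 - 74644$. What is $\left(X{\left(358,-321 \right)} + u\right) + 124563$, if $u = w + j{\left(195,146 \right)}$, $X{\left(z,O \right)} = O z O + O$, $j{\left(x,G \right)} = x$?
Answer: $36946776$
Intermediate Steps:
$w = -66339$ ($w = 8305 - 74644 = -66339$)
$X{\left(z,O \right)} = O + z O^{2}$ ($X{\left(z,O \right)} = z O^{2} + O = O + z O^{2}$)
$u = -66144$ ($u = -66339 + 195 = -66144$)
$\left(X{\left(358,-321 \right)} + u\right) + 124563 = \left(- 321 \left(1 - 114918\right) - 66144\right) + 124563 = \left(\left(-321\right) \left(-114917\right) - 66144\right) + 124563 = \left(36888357 - 66144\right) + 124563 = 36822213 + 124563 = 36946776$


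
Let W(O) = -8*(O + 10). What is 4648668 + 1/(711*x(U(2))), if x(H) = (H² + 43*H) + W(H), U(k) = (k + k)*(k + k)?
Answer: 2432629369729/523296 ≈ 4.6487e+6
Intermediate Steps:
U(k) = 4*k² (U(k) = (2*k)*(2*k) = 4*k²)
W(O) = -80 - 8*O (W(O) = -8*(10 + O) = -80 - 8*O)
x(H) = -80 + H² + 35*H (x(H) = (H² + 43*H) + (-80 - 8*H) = -80 + H² + 35*H)
4648668 + 1/(711*x(U(2))) = 4648668 + 1/(711*(-80 + (4*2²)² + 35*(4*2²))) = 4648668 + 1/(711*(-80 + (4*4)² + 35*(4*4))) = 4648668 + 1/(711*(-80 + 16² + 35*16)) = 4648668 + 1/(711*(-80 + 256 + 560)) = 4648668 + 1/(711*736) = 4648668 + 1/523296 = 2432629369729/523296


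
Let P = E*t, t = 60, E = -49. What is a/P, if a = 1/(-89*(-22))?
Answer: -1/5756520 ≈ -1.7372e-7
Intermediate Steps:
a = 1/1958 ≈ 0.00051073
P = -2940 (P = -49*60 = -2940)
a/P = (1/1958)/(-2940) = (1/1958)*(-1/2940) = -1/5756520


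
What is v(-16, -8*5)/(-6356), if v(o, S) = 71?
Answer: -71/6356 ≈ -0.011171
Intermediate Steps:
v(-16, -8*5)/(-6356) = 71/(-6356) = 71*(-1/6356) = -71/6356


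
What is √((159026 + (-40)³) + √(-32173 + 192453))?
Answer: √(95026 + 2*√40070) ≈ 308.91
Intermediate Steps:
√((159026 + (-40)³) + √(-32173 + 192453)) = √((159026 - 64000) + √160280) = √(95026 + 2*√40070)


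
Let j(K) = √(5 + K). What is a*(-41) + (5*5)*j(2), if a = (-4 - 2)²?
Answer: -1476 + 25*√7 ≈ -1409.9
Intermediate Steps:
a = 36 (a = (-6)² = 36)
a*(-41) + (5*5)*j(2) = 36*(-41) + (5*5)*√(5 + 2) = -1476 + 25*√7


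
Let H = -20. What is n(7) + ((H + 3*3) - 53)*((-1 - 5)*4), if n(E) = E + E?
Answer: 1550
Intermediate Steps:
n(E) = 2*E
n(7) + ((H + 3*3) - 53)*((-1 - 5)*4) = 2*7 + ((-20 + 3*3) - 53)*((-1 - 5)*4) = 14 + ((-20 + 9) - 53)*(-6*4) = 14 + (-11 - 53)*(-24) = 14 - 64*(-24) = 14 + 1536 = 1550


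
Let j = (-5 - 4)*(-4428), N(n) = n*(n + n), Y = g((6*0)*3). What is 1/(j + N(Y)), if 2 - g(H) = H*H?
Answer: 1/39860 ≈ 2.5088e-5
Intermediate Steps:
g(H) = 2 - H² (g(H) = 2 - H*H = 2 - H²)
Y = 2 (Y = 2 - ((6*0)*3)² = 2 - (0*3)² = 2 - 1*0² = 2 - 1*0 = 2 + 0 = 2)
N(n) = 2*n² (N(n) = n*(2*n) = 2*n²)
j = 39852 (j = -9*(-4428) = 39852)
1/(j + N(Y)) = 1/(39852 + 2*2²) = 1/(39852 + 2*4) = 1/(39852 + 8) = 1/39860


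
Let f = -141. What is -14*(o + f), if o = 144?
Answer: -42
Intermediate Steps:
-14*(o + f) = -14*(144 - 141) = -14*3 = -42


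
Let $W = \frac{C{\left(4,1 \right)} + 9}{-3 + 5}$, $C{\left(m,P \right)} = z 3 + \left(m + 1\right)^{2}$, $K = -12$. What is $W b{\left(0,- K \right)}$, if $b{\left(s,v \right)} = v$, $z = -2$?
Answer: $168$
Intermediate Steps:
$C{\left(m,P \right)} = -6 + \left(1 + m\right)^{2}$ ($C{\left(m,P \right)} = \left(-2\right) 3 + \left(m + 1\right)^{2} = -6 + \left(1 + m\right)^{2}$)
$W = 14$ ($W = \frac{\left(-6 + \left(1 + 4\right)^{2}\right) + 9}{-3 + 5} = \frac{\left(-6 + 5^{2}\right) + 9}{2} = \left(\left(-6 + 25\right) + 9\right) \frac{1}{2} = \left(19 + 9\right) \frac{1}{2} = 28 \cdot \frac{1}{2} = 14$)
$W b{\left(0,- K \right)} = 14 \left(\left(-1\right) \left(-12\right)\right) = 14 \cdot 12 = 168$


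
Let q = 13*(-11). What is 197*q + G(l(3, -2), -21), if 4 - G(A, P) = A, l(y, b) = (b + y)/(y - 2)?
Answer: -28168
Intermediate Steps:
l(y, b) = (b + y)/(-2 + y)
G(A, P) = 4 - A
q = -143
197*q + G(l(3, -2), -21) = 197*(-143) + (4 - (-2 + 3)/(-2 + 3)) = -28171 + (4 - 1/1) = -28171 + (4 - 1) = -28171 + 3 = -28168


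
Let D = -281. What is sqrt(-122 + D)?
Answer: I*sqrt(403) ≈ 20.075*I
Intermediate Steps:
sqrt(-122 + D) = sqrt(-122 - 281) = sqrt(-403) = I*sqrt(403)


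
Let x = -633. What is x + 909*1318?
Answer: 1197429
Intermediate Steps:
x + 909*1318 = -633 + 909*1318 = -633 + 1198062 = 1197429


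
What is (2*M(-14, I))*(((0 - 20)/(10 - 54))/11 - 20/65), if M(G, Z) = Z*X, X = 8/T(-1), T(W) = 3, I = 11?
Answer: -6704/429 ≈ -15.627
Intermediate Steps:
X = 8/3 ≈ 2.6667
M(G, Z) = 8*Z/3 (M(G, Z) = Z*(8/3) = 8*Z/3)
(2*M(-14, I))*(((0 - 20)/(10 - 54))/11 - 20/65) = (2*((8/3)*11))*(((0 - 20)/(10 - 54))/11 - 20/65) = (2*(88/3))*(-20/(-44)*(1/11) - 20*1/65) = 176*(-20*(-1/44)*(1/11) - 4/13)/3 = 176*((5/11)*(1/11) - 4/13)/3 = 176*(5/121 - 4/13)/3 = (176/3)*(-419/1573) = -6704/429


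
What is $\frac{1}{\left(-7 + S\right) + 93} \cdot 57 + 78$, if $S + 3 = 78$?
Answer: $\frac{12615}{161} \approx 78.354$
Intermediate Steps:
$S = 75$ ($S = -3 + 78 = 75$)
$\frac{1}{\left(-7 + S\right) + 93} \cdot 57 + 78 = \frac{1}{\left(-7 + 75\right) + 93} \cdot 57 + 78 = \frac{1}{68 + 93} \cdot 57 + 78 = \frac{1}{161} \cdot 57 + 78 = \frac{57}{161} + 78 = \frac{12615}{161}$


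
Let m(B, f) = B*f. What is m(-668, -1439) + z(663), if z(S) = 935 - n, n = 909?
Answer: 961278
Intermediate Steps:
z(S) = 26 (z(S) = 935 - 1*909 = 935 - 909 = 26)
m(-668, -1439) + z(663) = -668*(-1439) + 26 = 961252 + 26 = 961278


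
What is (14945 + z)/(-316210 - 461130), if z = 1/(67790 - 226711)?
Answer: -593768586/30883912535 ≈ -0.019226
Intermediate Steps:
z = -1/158921 (z = 1/(-158921) = -1/158921 ≈ -6.2924e-6)
(14945 + z)/(-316210 - 461130) = (14945 - 1/158921)/(-316210 - 461130) = (2375074344/158921)/(-777340) = (2375074344/158921)*(-1/777340) = -593768586/30883912535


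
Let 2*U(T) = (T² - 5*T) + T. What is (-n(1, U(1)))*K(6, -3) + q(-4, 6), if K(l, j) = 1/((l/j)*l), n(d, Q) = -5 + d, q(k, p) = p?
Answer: 17/3 ≈ 5.6667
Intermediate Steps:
U(T) = T²/2 - 2*T (U(T) = ((T² - 5*T) + T)/2 = (T² - 4*T)/2 = T²/2 - 2*T)
K(l, j) = j/l² (K(l, j) = 1/(l²/j) = j/l²)
(-n(1, U(1)))*K(6, -3) + q(-4, 6) = (-(-5 + 1))*(-3/6²) + 6 = (-1*(-4))*(-3*1/36) + 6 = 4*(-1/12) + 6 = -⅓ + 6 = 17/3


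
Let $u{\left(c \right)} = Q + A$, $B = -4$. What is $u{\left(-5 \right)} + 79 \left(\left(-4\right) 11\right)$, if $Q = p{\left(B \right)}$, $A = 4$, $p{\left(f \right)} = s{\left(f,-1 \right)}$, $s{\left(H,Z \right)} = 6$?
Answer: $-3466$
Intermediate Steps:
$p{\left(f \right)} = 6$
$Q = 6$
$u{\left(c \right)} = 10$ ($u{\left(c \right)} = 6 + 4 = 10$)
$u{\left(-5 \right)} + 79 \left(\left(-4\right) 11\right) = 10 + 79 \left(\left(-4\right) 11\right) = 10 + 79 \left(-44\right) = 10 - 3476 = -3466$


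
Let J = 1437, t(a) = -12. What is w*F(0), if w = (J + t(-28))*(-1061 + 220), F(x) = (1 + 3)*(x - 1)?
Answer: 4793700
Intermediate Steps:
F(x) = -4 + 4*x (F(x) = 4*(-1 + x) = -4 + 4*x)
w = -1198425 (w = (1437 - 12)*(-1061 + 220) = 1425*(-841) = -1198425)
w*F(0) = -1198425*(-4 + 4*0) = -1198425*(-4 + 0) = -1198425*(-4) = 4793700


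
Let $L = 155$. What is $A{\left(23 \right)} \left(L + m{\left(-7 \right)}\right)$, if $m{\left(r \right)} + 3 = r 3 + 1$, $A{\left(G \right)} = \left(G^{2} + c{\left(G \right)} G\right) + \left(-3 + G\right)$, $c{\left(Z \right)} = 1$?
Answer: $75504$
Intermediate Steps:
$A{\left(G \right)} = -3 + G^{2} + 2 G$ ($A{\left(G \right)} = \left(G^{2} + 1 G\right) + \left(-3 + G\right) = \left(G^{2} + G\right) + \left(-3 + G\right) = \left(G + G^{2}\right) + \left(-3 + G\right) = -3 + G^{2} + 2 G$)
$m{\left(r \right)} = -2 + 3 r$ ($m{\left(r \right)} = -3 + \left(r 3 + 1\right) = -3 + \left(3 r + 1\right) = -3 + \left(1 + 3 r\right) = -2 + 3 r$)
$A{\left(23 \right)} \left(L + m{\left(-7 \right)}\right) = \left(-3 + 23^{2} + 2 \cdot 23\right) \left(155 + \left(-2 + 3 \left(-7\right)\right)\right) = \left(-3 + 529 + 46\right) \left(155 - 23\right) = 572 \left(155 - 23\right) = 572 \cdot 132 = 75504$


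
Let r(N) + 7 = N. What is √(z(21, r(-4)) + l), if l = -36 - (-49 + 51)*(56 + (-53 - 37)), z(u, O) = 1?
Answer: √33 ≈ 5.7446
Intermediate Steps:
r(N) = -7 + N
l = 32 (l = -36 - 2*(56 - 90) = -36 - 2*(-34) = -36 - 1*(-68) = -36 + 68 = 32)
√(z(21, r(-4)) + l) = √(1 + 32) = √33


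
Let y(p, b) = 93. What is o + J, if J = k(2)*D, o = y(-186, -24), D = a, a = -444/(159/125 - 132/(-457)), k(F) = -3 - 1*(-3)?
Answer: 93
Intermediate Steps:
k(F) = 0 (k(F) = -3 + 3 = 0)
a = -8454500/29721 (a = -444/(159*(1/125) - 132*(-1/457)) = -444/(159/125 + 132/457) = -444/89163/57125 = -444*57125/89163 = -8454500/29721 ≈ -284.46)
D = -8454500/29721 ≈ -284.46
o = 93
J = 0 (J = 0*(-8454500/29721) = 0)
o + J = 93 + 0 = 93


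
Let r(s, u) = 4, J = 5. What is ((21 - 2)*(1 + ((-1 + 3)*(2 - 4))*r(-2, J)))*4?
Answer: -1140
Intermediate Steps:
((21 - 2)*(1 + ((-1 + 3)*(2 - 4))*r(-2, J)))*4 = ((21 - 2)*(1 + ((-1 + 3)*(2 - 4))*4))*4 = (19*(1 + (2*(-2))*4))*4 = (19*(1 - 4*4))*4 = (19*(1 - 16))*4 = (19*(-15))*4 = -285*4 = -1140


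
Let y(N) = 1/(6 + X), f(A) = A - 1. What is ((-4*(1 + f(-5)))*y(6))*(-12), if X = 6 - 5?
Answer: -240/7 ≈ -34.286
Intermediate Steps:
X = 1
f(A) = -1 + A
y(N) = 1/7 (y(N) = 1/(6 + 1) = 1/7)
((-4*(1 + f(-5)))*y(6))*(-12) = (-4*(1 + (-1 - 5))*(1/7))*(-12) = (-4*(1 - 6)*(1/7))*(-12) = (-4*(-5)*(1/7))*(-12) = (20*(1/7))*(-12) = (20/7)*(-12) = -240/7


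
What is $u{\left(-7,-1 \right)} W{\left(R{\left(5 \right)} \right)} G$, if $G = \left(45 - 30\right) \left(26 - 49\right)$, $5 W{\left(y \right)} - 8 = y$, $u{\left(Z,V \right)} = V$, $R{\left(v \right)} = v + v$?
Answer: $1242$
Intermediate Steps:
$R{\left(v \right)} = 2 v$
$W{\left(y \right)} = \frac{8}{5} + \frac{y}{5}$
$G = -345$ ($G = 15 \left(-23\right) = -345$)
$u{\left(-7,-1 \right)} W{\left(R{\left(5 \right)} \right)} G = - (\frac{8}{5} + \frac{2 \cdot 5}{5}) \left(-345\right) = - (\frac{8}{5} + \frac{1}{5} \cdot 10) \left(-345\right) = - (\frac{8}{5} + 2) \left(-345\right) = \left(-1\right) \frac{18}{5} \left(-345\right) = \left(- \frac{18}{5}\right) \left(-345\right) = 1242$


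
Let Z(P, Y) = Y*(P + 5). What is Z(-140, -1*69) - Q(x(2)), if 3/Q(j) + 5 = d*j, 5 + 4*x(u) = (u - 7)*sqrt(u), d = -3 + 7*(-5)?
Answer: 20167077/2165 - 114*sqrt(2)/2165 ≈ 9315.0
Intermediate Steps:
d = -38 (d = -3 - 35 = -38)
Z(P, Y) = Y*(5 + P)
x(u) = -5/4 + sqrt(u)*(-7 + u)/4 (x(u) = -5/4 + ((u - 7)*sqrt(u))/4 = -5/4 + ((-7 + u)*sqrt(u))/4 = -5/4 + (sqrt(u)*(-7 + u))/4 = -5/4 + sqrt(u)*(-7 + u)/4)
Q(j) = 3/(-5 - 38*j)
Z(-140, -1*69) - Q(x(2)) = (-1*69)*(5 - 140) - (-3)/(5 + 38*(-5/4 - 7*sqrt(2)/4 + 2**(3/2)/4)) = -69*(-135) - (-3)/(5 + 38*(-5/4 - 7*sqrt(2)/4 + (2*sqrt(2))/4)) = 9315 - (-3)/(5 + 38*(-5/4 - 7*sqrt(2)/4 + sqrt(2)/2)) = 9315 - (-3)/(5 + 38*(-5/4 - 5*sqrt(2)/4)) = 9315 - (-3)/(5 + (-95/2 - 95*sqrt(2)/2)) = 9315 - (-3)/(-85/2 - 95*sqrt(2)/2) = 9315 + 3/(-85/2 - 95*sqrt(2)/2)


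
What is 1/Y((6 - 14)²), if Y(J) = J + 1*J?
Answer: 1/128 ≈ 0.0078125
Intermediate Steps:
Y(J) = 2*J (Y(J) = J + J = 2*J)
1/Y((6 - 14)²) = 1/(2*(6 - 14)²) = 1/(2*(-8)²) = 1/(2*64) = 1/128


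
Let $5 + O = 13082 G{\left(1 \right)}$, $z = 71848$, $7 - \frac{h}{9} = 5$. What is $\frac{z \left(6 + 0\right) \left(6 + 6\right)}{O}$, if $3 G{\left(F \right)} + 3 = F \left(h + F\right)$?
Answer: $\frac{15519168}{209297} \approx 74.149$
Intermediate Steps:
$h = 18$ ($h = 63 - 45 = 18$)
$G{\left(F \right)} = -1 + \frac{F \left(18 + F\right)}{3}$
$O = \frac{209297}{3}$ ($O = -5 + 13082 \left(-1 + 6 \cdot 1 + \frac{1^{2}}{3}\right) = -5 + 13082 \left(-1 + 6 + \frac{1}{3} \cdot 1\right) = -5 + 13082 \left(-1 + 6 + \frac{1}{3}\right) = -5 + 13082 \cdot \frac{16}{3} = -5 + \frac{209312}{3} = \frac{209297}{3} \approx 69766.0$)
$\frac{z \left(6 + 0\right) \left(6 + 6\right)}{O} = \frac{71848 \left(6 + 0\right) \left(6 + 6\right)}{\frac{209297}{3}} = 71848 \cdot 6 \cdot 12 \cdot \frac{3}{209297} = 71848 \cdot 72 \cdot \frac{3}{209297} = 5173056 \cdot \frac{3}{209297} = \frac{15519168}{209297}$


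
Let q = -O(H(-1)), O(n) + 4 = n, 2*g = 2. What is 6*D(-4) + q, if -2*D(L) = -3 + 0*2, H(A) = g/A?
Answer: 14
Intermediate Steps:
g = 1 (g = (½)*2 = 1)
H(A) = 1/A
D(L) = 3/2 (D(L) = -(-3 + 0*2)/2 = -(-3 + 0)/2 = -½*(-3) = 3/2)
O(n) = -4 + n
q = 5 (q = -(-4 + 1/(-1)) = -(-4 - 1) = -1*(-5) = 5)
6*D(-4) + q = 6*(3/2) + 5 = 9 + 5 = 14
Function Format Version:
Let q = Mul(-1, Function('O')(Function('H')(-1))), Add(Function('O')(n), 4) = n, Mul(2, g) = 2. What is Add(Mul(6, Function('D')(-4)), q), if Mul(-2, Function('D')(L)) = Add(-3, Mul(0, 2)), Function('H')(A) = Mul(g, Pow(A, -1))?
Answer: 14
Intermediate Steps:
g = 1 (g = Mul(Rational(1, 2), 2) = 1)
Function('H')(A) = Pow(A, -1) (Function('H')(A) = Mul(1, Pow(A, -1)) = Pow(A, -1))
Function('D')(L) = Rational(3, 2) (Function('D')(L) = Mul(Rational(-1, 2), Add(-3, Mul(0, 2))) = Mul(Rational(-1, 2), Add(-3, 0)) = Mul(Rational(-1, 2), -3) = Rational(3, 2))
Function('O')(n) = Add(-4, n)
q = 5 (q = Mul(-1, Add(-4, Pow(-1, -1))) = Mul(-1, Add(-4, -1)) = Mul(-1, -5) = 5)
Add(Mul(6, Function('D')(-4)), q) = Add(Mul(6, Rational(3, 2)), 5) = Add(9, 5) = 14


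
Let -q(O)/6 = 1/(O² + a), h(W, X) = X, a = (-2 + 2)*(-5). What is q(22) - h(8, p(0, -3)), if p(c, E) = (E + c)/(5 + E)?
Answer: 180/121 ≈ 1.4876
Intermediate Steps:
p(c, E) = (E + c)/(5 + E)
a = 0 (a = 0*(-5) = 0)
q(O) = -6/O² (q(O) = -6/(O² + 0) = -6/O²)
q(22) - h(8, p(0, -3)) = -6/22² - (-3 + 0)/(5 - 3) = -6*1/484 - (-3)/2 = -3/242 - (-3)/2 = -3/242 - 1*(-3/2) = -3/242 + 3/2 = 180/121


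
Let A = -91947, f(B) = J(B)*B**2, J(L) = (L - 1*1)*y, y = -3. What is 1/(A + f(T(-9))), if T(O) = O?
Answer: -1/89517 ≈ -1.1171e-5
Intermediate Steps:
J(L) = 3 - 3*L (J(L) = (L - 1*1)*(-3) = (L - 1)*(-3) = (-1 + L)*(-3) = 3 - 3*L)
f(B) = B**2*(3 - 3*B) (f(B) = (3 - 3*B)*B**2 = B**2*(3 - 3*B))
1/(A + f(T(-9))) = 1/(-91947 + 3*(-9)**2*(1 - 1*(-9))) = 1/(-91947 + 3*81*(1 + 9)) = 1/(-91947 + 3*81*10) = 1/(-91947 + 2430) = 1/(-89517) = -1/89517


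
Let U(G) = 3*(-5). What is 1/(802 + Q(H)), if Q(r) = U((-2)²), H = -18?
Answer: 1/787 ≈ 0.0012706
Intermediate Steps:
U(G) = -15
Q(r) = -15
1/(802 + Q(H)) = 1/(802 - 15) = 1/787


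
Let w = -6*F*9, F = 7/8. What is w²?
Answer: 35721/16 ≈ 2232.6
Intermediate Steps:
F = 7/8 (F = 7*(⅛) = 7/8 ≈ 0.87500)
w = -189/4 (w = -6*7/8*9 = -21/4*9 = -189/4 ≈ -47.250)
w² = (-189/4)² = 35721/16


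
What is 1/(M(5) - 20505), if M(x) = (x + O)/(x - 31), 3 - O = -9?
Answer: -26/533147 ≈ -4.8767e-5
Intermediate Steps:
O = 12 (O = 3 - 1*(-9) = 3 + 9 = 12)
M(x) = (12 + x)/(-31 + x) (M(x) = (x + 12)/(x - 31) = (12 + x)/(-31 + x))
1/(M(5) - 20505) = 1/((12 + 5)/(-31 + 5) - 20505) = 1/(17/(-26) - 20505) = 1/(-1/26*17 - 20505) = 1/(-17/26 - 20505) = 1/(-533147/26) = -26/533147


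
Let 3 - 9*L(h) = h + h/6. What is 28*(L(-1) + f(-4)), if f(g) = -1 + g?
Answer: -3430/27 ≈ -127.04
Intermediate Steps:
L(h) = ⅓ - 7*h/54 (L(h) = ⅓ - (h + h/6)/9 = ⅓ - 7*h/54)
28*(L(-1) + f(-4)) = 28*((⅓ - 7/54*(-1)) + (-1 - 4)) = 28*((⅓ + 7/54) - 5) = 28*(25/54 - 5) = 28*(-245/54) = -3430/27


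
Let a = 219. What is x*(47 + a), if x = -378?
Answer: -100548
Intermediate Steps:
x*(47 + a) = -378*(47 + 219) = -378*266 = -100548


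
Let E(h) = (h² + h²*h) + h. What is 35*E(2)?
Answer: 490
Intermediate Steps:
E(h) = h + h² + h³ (E(h) = (h² + h³) + h = h + h² + h³)
35*E(2) = 35*(2*(1 + 2 + 2²)) = 35*(2*(1 + 2 + 4)) = 35*(2*7) = 35*14 = 490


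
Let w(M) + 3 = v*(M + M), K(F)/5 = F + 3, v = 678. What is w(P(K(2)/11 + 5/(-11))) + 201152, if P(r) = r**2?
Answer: 24881429/121 ≈ 2.0563e+5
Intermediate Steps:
K(F) = 15 + 5*F (K(F) = 5*(F + 3) = 5*(3 + F) = 15 + 5*F)
w(M) = -3 + 1356*M (w(M) = -3 + 678*(M + M) = -3 + 678*(2*M) = -3 + 1356*M)
w(P(K(2)/11 + 5/(-11))) + 201152 = (-3 + 1356*((15 + 5*2)/11 + 5/(-11))**2) + 201152 = (-3 + 1356*((15 + 10)*(1/11) + 5*(-1/11))**2) + 201152 = (-3 + 1356*(25*(1/11) - 5/11)**2) + 201152 = (-3 + 1356*(25/11 - 5/11)**2) + 201152 = (-3 + 1356*(20/11)**2) + 201152 = (-3 + 1356*(400/121)) + 201152 = (-3 + 542400/121) + 201152 = 542037/121 + 201152 = 24881429/121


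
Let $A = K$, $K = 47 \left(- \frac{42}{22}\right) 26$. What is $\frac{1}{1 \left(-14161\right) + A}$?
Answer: $- \frac{11}{181433} \approx -6.0628 \cdot 10^{-5}$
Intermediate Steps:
$K = - \frac{25662}{11}$ ($K = 47 \left(\left(-42\right) \frac{1}{22}\right) 26 = 47 \left(- \frac{21}{11}\right) 26 = \left(- \frac{987}{11}\right) 26 = - \frac{25662}{11} \approx -2332.9$)
$A = - \frac{25662}{11} \approx -2332.9$
$\frac{1}{1 \left(-14161\right) + A} = \frac{1}{1 \left(-14161\right) - \frac{25662}{11}} = \frac{1}{-14161 - \frac{25662}{11}} = \frac{1}{- \frac{181433}{11}} = - \frac{11}{181433}$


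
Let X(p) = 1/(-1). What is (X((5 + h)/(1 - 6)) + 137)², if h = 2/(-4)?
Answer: 18496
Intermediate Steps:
h = -½ (h = 2*(-¼) = -½ ≈ -0.50000)
X(p) = -1
(X((5 + h)/(1 - 6)) + 137)² = (-1 + 137)² = 136² = 18496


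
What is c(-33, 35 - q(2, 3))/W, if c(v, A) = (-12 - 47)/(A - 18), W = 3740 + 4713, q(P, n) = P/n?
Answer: -177/414197 ≈ -0.00042733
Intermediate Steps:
W = 8453
c(v, A) = -59/(-18 + A)
c(-33, 35 - q(2, 3))/W = -59/(-18 + (35 - 2/3))/8453 = -59/(-18 + (35 - 2/3))*(1/8453) = -59/(-18 + (35 - 1*⅔))*(1/8453) = -59/(-18 + (35 - ⅔))*(1/8453) = -59/(-18 + 103/3)*(1/8453) = -59/49/3*(1/8453) = -59*3/49*(1/8453) = -177/49*1/8453 = -177/414197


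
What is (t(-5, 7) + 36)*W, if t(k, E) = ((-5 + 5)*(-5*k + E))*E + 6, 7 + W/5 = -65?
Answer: -15120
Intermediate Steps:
W = -360 (W = -35 + 5*(-65) = -35 - 325 = -360)
t(k, E) = 6 (t(k, E) = (0*(E - 5*k))*E + 6 = 0*E + 6 = 0 + 6 = 6)
(t(-5, 7) + 36)*W = (6 + 36)*(-360) = 42*(-360) = -15120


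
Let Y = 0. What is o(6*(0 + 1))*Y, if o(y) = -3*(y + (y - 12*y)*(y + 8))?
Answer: 0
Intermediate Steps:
o(y) = -3*y + 33*y*(8 + y) (o(y) = -3*(y + (-11*y)*(8 + y)) = -3*(y - 11*y*(8 + y)) = -3*y + 33*y*(8 + y))
o(6*(0 + 1))*Y = (3*(6*(0 + 1))*(87 + 11*(6*(0 + 1))))*0 = (3*(6*1)*(87 + 11*(6*1)))*0 = (3*6*(87 + 11*6))*0 = (3*6*(87 + 66))*0 = (3*6*153)*0 = 2754*0 = 0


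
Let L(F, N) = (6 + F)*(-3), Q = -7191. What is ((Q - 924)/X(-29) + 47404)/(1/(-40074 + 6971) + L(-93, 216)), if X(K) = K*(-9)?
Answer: 136432127629/751669734 ≈ 181.51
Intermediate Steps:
X(K) = -9*K
L(F, N) = -18 - 3*F
((Q - 924)/X(-29) + 47404)/(1/(-40074 + 6971) + L(-93, 216)) = ((-7191 - 924)/((-9*(-29))) + 47404)/(1/(-40074 + 6971) + (-18 - 3*(-93))) = (-8115/261 + 47404)/(1/(-33103) + (-18 + 279)) = (-8115*1/261 + 47404)/(-1/33103 + 261) = (-2705/87 + 47404)/(8639882/33103) = (4121443/87)*(33103/8639882) = 136432127629/751669734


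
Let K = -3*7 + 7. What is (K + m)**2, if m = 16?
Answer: 4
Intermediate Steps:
K = -14 (K = -21 + 7 = -14)
(K + m)**2 = (-14 + 16)**2 = 2**2 = 4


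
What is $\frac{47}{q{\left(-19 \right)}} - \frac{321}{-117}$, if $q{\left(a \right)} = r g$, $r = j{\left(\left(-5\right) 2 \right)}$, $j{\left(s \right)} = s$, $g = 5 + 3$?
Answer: $\frac{6727}{3120} \approx 2.1561$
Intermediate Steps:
$g = 8$
$r = -10$ ($r = \left(-5\right) 2 = -10$)
$q{\left(a \right)} = -80$ ($q{\left(a \right)} = \left(-10\right) 8 = -80$)
$\frac{47}{q{\left(-19 \right)}} - \frac{321}{-117} = \frac{47}{-80} - \frac{321}{-117} = 47 \left(- \frac{1}{80}\right) - - \frac{107}{39} = - \frac{47}{80} + \frac{107}{39} = \frac{6727}{3120}$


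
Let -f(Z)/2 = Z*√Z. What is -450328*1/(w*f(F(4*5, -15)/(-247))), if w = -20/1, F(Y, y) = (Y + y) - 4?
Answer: -13903877*I*√247/5 ≈ -4.3703e+7*I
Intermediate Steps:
F(Y, y) = -4 + Y + y
f(Z) = -2*Z^(3/2) (f(Z) = -2*Z*√Z = -2*Z^(3/2))
w = -20 (w = -20*1 = -20)
-450328*1/(w*f(F(4*5, -15)/(-247))) = -450328*247*I*√247/(40*(-4 + 4*5 - 15)^(3/2)) = -450328*247*I*√247/(40*(-4 + 20 - 15)^(3/2)) = -450328*247*I*√247/40 = -13903877*I*√247/5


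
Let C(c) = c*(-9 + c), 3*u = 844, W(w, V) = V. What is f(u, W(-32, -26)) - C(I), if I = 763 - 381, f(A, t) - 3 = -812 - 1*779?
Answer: -144074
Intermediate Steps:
u = 844/3 (u = (⅓)*844 = 844/3 ≈ 281.33)
f(A, t) = -1588 (f(A, t) = 3 + (-812 - 1*779) = 3 + (-812 - 779) = 3 - 1591 = -1588)
I = 382
f(u, W(-32, -26)) - C(I) = -1588 - 382*(-9 + 382) = -1588 - 382*373 = -1588 - 1*142486 = -1588 - 142486 = -144074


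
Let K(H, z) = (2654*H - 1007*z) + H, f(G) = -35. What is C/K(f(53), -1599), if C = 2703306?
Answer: 450551/252878 ≈ 1.7817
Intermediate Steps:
K(H, z) = -1007*z + 2655*H (K(H, z) = (-1007*z + 2654*H) + H = -1007*z + 2655*H)
C/K(f(53), -1599) = 2703306/(-1007*(-1599) + 2655*(-35)) = 2703306/(1610193 - 92925) = 2703306/1517268 = 2703306*(1/1517268) = 450551/252878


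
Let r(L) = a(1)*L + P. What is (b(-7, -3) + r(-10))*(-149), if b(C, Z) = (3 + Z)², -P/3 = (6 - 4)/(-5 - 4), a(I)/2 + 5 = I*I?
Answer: -36058/3 ≈ -12019.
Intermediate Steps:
a(I) = -10 + 2*I² (a(I) = -10 + 2*(I*I) = -10 + 2*I²)
P = ⅔ (P = -3*(6 - 4)/(-5 - 4) = -6/(-9) = -6*(-1)/9 = -3*(-2/9) = ⅔ ≈ 0.66667)
r(L) = ⅔ - 8*L (r(L) = (-10 + 2*1²)*L + ⅔ = (-10 + 2*1)*L + ⅔ = (-10 + 2)*L + ⅔ = -8*L + ⅔ = ⅔ - 8*L)
(b(-7, -3) + r(-10))*(-149) = ((3 - 3)² + (⅔ - 8*(-10)))*(-149) = (0² + (⅔ + 80))*(-149) = (0 + 242/3)*(-149) = (242/3)*(-149) = -36058/3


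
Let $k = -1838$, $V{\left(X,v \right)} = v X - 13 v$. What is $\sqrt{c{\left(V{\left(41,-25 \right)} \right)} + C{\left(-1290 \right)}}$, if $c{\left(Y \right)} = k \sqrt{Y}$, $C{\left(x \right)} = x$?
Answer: $\sqrt{-1290 - 18380 i \sqrt{7}} \approx 153.88 - 158.01 i$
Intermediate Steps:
$V{\left(X,v \right)} = - 13 v + X v$ ($V{\left(X,v \right)} = X v - 13 v = - 13 v + X v$)
$c{\left(Y \right)} = - 1838 \sqrt{Y}$
$\sqrt{c{\left(V{\left(41,-25 \right)} \right)} + C{\left(-1290 \right)}} = \sqrt{- 1838 \sqrt{- 25 \left(-13 + 41\right)} - 1290} = \sqrt{- 1838 \sqrt{\left(-25\right) 28} - 1290} = \sqrt{- 1838 \sqrt{-700} - 1290} = \sqrt{- 1838 \cdot 10 i \sqrt{7} - 1290} = \sqrt{- 18380 i \sqrt{7} - 1290} = \sqrt{-1290 - 18380 i \sqrt{7}}$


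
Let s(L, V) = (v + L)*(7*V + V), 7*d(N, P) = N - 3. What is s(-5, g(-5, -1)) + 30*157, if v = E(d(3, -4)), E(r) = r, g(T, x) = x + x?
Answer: 4790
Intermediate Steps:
d(N, P) = -3/7 + N/7 (d(N, P) = (N - 3)/7 = (-3 + N)/7 = -3/7 + N/7)
g(T, x) = 2*x
v = 0 (v = -3/7 + (1/7)*3 = -3/7 + 3/7 = 0)
s(L, V) = 8*L*V (s(L, V) = (0 + L)*(7*V + V) = L*(8*V) = 8*L*V)
s(-5, g(-5, -1)) + 30*157 = 8*(-5)*(2*(-1)) + 30*157 = 8*(-5)*(-2) + 4710 = 80 + 4710 = 4790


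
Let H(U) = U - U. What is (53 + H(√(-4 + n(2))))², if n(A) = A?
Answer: 2809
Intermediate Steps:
H(U) = 0
(53 + H(√(-4 + n(2))))² = (53 + 0)² = 53² = 2809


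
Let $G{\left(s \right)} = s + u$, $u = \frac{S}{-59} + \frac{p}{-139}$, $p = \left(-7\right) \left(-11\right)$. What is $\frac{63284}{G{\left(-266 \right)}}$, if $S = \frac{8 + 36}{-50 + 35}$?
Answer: $- \frac{7784881260}{32784019} \approx -237.46$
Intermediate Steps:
$p = 77$
$S = - \frac{44}{15}$ ($S = \frac{44}{-15} = 44 \left(- \frac{1}{15}\right) = - \frac{44}{15} \approx -2.9333$)
$u = - \frac{62029}{123015}$ ($u = - \frac{44}{15 \left(-59\right)} + \frac{77}{-139} = \left(- \frac{44}{15}\right) \left(- \frac{1}{59}\right) + 77 \left(- \frac{1}{139}\right) = \frac{44}{885} - \frac{77}{139} = - \frac{62029}{123015} \approx -0.50424$)
$G{\left(s \right)} = - \frac{62029}{123015} + s$ ($G{\left(s \right)} = s - \frac{62029}{123015} = - \frac{62029}{123015} + s$)
$\frac{63284}{G{\left(-266 \right)}} = \frac{63284}{- \frac{62029}{123015} - 266} = \frac{63284}{- \frac{32784019}{123015}} = 63284 \left(- \frac{123015}{32784019}\right) = - \frac{7784881260}{32784019}$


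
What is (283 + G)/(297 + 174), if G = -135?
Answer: 148/471 ≈ 0.31423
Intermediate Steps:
(283 + G)/(297 + 174) = (283 - 135)/(297 + 174) = 148/471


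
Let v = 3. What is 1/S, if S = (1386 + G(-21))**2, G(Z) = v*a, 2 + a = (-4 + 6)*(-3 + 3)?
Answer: 1/1904400 ≈ 5.2510e-7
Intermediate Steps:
a = -2 (a = -2 + (-4 + 6)*(-3 + 3) = -2 + 2*0 = -2 + 0 = -2)
G(Z) = -6 (G(Z) = 3*(-2) = -6)
S = 1904400 (S = (1386 - 6)**2 = 1380**2 = 1904400)
1/S = 1/1904400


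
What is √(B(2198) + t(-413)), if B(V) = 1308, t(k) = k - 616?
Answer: 3*√31 ≈ 16.703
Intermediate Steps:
t(k) = -616 + k
√(B(2198) + t(-413)) = √(1308 + (-616 - 413)) = √(1308 - 1029) = √279 = 3*√31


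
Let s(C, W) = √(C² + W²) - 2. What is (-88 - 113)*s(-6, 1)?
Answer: 402 - 201*√37 ≈ -820.63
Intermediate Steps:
s(C, W) = -2 + √(C² + W²)
(-88 - 113)*s(-6, 1) = (-88 - 113)*(-2 + √((-6)² + 1²)) = -201*(-2 + √(36 + 1)) = -201*(-2 + √37) = 402 - 201*√37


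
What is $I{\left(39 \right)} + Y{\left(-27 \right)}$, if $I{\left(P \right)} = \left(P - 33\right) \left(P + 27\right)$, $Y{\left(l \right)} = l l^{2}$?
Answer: $-19287$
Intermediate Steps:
$Y{\left(l \right)} = l^{3}$
$I{\left(P \right)} = \left(-33 + P\right) \left(27 + P\right)$
$I{\left(39 \right)} + Y{\left(-27 \right)} = \left(-891 + 39^{2} - 234\right) + \left(-27\right)^{3} = \left(-891 + 1521 - 234\right) - 19683 = 396 - 19683 = -19287$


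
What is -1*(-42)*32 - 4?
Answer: 1340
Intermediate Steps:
-1*(-42)*32 - 4 = 42*32 - 4 = 1344 - 4 = 1340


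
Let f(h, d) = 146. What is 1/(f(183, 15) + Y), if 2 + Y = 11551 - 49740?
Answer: -1/38045 ≈ -2.6285e-5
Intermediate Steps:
Y = -38191 (Y = -2 + (11551 - 49740) = -2 - 38189 = -38191)
1/(f(183, 15) + Y) = 1/(146 - 38191) = 1/(-38045) = -1/38045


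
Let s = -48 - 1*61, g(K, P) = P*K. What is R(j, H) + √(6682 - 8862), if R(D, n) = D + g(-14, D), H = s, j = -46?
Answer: 598 + 2*I*√545 ≈ 598.0 + 46.69*I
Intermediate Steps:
g(K, P) = K*P
s = -109 (s = -48 - 61 = -109)
H = -109
R(D, n) = -13*D (R(D, n) = D - 14*D = -13*D)
R(j, H) + √(6682 - 8862) = -13*(-46) + √(6682 - 8862) = 598 + √(-2180) = 598 + 2*I*√545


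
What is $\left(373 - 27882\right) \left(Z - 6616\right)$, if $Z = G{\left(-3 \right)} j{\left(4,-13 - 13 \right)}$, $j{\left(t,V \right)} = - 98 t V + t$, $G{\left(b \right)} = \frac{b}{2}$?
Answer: $602722190$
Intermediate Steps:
$G{\left(b \right)} = \frac{b}{2}$ ($G{\left(b \right)} = b \frac{1}{2} = \frac{b}{2}$)
$j{\left(t,V \right)} = t - 98 V t$ ($j{\left(t,V \right)} = - 98 V t + t = t - 98 V t$)
$Z = -15294$ ($Z = \frac{1}{2} \left(-3\right) 4 \left(1 - 98 \left(-13 - 13\right)\right) = - \frac{3 \cdot 4 \left(1 - -2548\right)}{2} = - \frac{3 \cdot 4 \left(1 + 2548\right)}{2} = - \frac{3 \cdot 4 \cdot 2549}{2} = \left(- \frac{3}{2}\right) 10196 = -15294$)
$\left(373 - 27882\right) \left(Z - 6616\right) = \left(373 - 27882\right) \left(-15294 - 6616\right) = \left(-27509\right) \left(-21910\right) = 602722190$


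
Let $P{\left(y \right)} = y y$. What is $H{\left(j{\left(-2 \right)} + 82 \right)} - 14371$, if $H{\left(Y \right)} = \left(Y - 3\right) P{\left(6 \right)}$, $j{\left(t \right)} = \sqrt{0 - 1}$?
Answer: $-11527 + 36 i \approx -11527.0 + 36.0 i$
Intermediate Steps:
$j{\left(t \right)} = i$ ($j{\left(t \right)} = \sqrt{-1} = i$)
$P{\left(y \right)} = y^{2}$
$H{\left(Y \right)} = -108 + 36 Y$ ($H{\left(Y \right)} = \left(Y - 3\right) 6^{2} = \left(-3 + Y\right) 36 = -108 + 36 Y$)
$H{\left(j{\left(-2 \right)} + 82 \right)} - 14371 = \left(-108 + 36 \left(i + 82\right)\right) - 14371 = \left(-108 + 36 \left(82 + i\right)\right) - 14371 = \left(-108 + \left(2952 + 36 i\right)\right) - 14371 = \left(2844 + 36 i\right) - 14371 = -11527 + 36 i$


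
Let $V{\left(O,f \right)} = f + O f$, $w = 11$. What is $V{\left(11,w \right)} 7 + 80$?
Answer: $1004$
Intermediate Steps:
$V{\left(11,w \right)} 7 + 80 = 11 \left(1 + 11\right) 7 + 80 = 11 \cdot 12 \cdot 7 + 80 = 132 \cdot 7 + 80 = 924 + 80 = 1004$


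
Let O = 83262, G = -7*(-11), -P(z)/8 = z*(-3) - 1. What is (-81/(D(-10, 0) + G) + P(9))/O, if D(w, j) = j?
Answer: 17167/6411174 ≈ 0.0026777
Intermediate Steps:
P(z) = 8 + 24*z (P(z) = -8*(z*(-3) - 1) = -8*(-3*z - 1) = -8*(-1 - 3*z) = 8 + 24*z)
G = 77
(-81/(D(-10, 0) + G) + P(9))/O = (-81/(0 + 77) + (8 + 24*9))/83262 = (-81/77 + (8 + 216))*(1/83262) = (-81*1/77 + 224)*(1/83262) = (-81/77 + 224)*(1/83262) = (17167/77)*(1/83262) = 17167/6411174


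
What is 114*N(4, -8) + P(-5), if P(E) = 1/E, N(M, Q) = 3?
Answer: 1709/5 ≈ 341.80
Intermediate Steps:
114*N(4, -8) + P(-5) = 114*3 + 1/(-5) = 342 - ⅕ = 1709/5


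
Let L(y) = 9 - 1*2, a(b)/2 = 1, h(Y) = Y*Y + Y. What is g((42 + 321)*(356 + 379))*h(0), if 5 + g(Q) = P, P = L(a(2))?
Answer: 0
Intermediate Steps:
h(Y) = Y + Y² (h(Y) = Y² + Y = Y + Y²)
a(b) = 2 (a(b) = 2*1 = 2)
L(y) = 7 (L(y) = 9 - 2 = 7)
P = 7
g(Q) = 2 (g(Q) = -5 + 7 = 2)
g((42 + 321)*(356 + 379))*h(0) = 2*(0*(1 + 0)) = 2*(0*1) = 2*0 = 0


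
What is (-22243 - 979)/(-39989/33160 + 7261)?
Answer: -770041520/240734771 ≈ -3.1987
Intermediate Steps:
(-22243 - 979)/(-39989/33160 + 7261) = -23222/(-39989*1/33160 + 7261) = -23222/(-39989/33160 + 7261) = -23222/240734771/33160 = -23222*33160/240734771 = -770041520/240734771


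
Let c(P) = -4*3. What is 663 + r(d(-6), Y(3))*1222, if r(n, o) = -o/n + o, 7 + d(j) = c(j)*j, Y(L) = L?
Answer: 21363/5 ≈ 4272.6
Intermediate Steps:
c(P) = -12
d(j) = -7 - 12*j
r(n, o) = o - o/n (r(n, o) = -o/n + o = o - o/n)
663 + r(d(-6), Y(3))*1222 = 663 + (3 - 1*3/(-7 - 12*(-6)))*1222 = 663 + (3 - 1*3/(-7 + 72))*1222 = 663 + (3 - 1*3/65)*1222 = 663 + (3 - 1*3*1/65)*1222 = 663 + (3 - 3/65)*1222 = 663 + (192/65)*1222 = 663 + 18048/5 = 21363/5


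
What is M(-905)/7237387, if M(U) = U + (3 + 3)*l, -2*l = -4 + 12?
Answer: -929/7237387 ≈ -0.00012836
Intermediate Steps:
l = -4 (l = -(-4 + 12)/2 = -1/2*8 = -4)
M(U) = -24 + U (M(U) = U + (3 + 3)*(-4) = U + 6*(-4) = U - 24 = -24 + U)
M(-905)/7237387 = (-24 - 905)/7237387 = -929*1/7237387 = -929/7237387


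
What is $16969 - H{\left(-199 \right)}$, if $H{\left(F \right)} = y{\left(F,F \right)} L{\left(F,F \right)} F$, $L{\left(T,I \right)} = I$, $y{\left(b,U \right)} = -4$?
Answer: $175373$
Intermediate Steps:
$H{\left(F \right)} = - 4 F^{2}$ ($H{\left(F \right)} = - 4 F F = - 4 F^{2}$)
$16969 - H{\left(-199 \right)} = 16969 - - 4 \left(-199\right)^{2} = 16969 - \left(-4\right) 39601 = 16969 - -158404 = 16969 + 158404 = 175373$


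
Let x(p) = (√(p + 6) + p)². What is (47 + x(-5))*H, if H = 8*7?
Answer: 3528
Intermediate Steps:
H = 56
x(p) = (p + √(6 + p))² (x(p) = (√(6 + p) + p)² = (p + √(6 + p))²)
(47 + x(-5))*H = (47 + (-5 + √(6 - 5))²)*56 = (47 + (-5 + √1)²)*56 = (47 + (-5 + 1)²)*56 = (47 + (-4)²)*56 = (47 + 16)*56 = 63*56 = 3528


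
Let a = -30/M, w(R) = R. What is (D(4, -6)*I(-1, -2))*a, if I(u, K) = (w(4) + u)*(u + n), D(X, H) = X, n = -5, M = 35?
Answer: 432/7 ≈ 61.714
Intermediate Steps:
a = -6/7 (a = -30/35 = -30*1/35 = -6/7 ≈ -0.85714)
I(u, K) = (-5 + u)*(4 + u) (I(u, K) = (4 + u)*(u - 5) = (4 + u)*(-5 + u) = (-5 + u)*(4 + u))
(D(4, -6)*I(-1, -2))*a = (4*(-20 + (-1)² - 1*(-1)))*(-6/7) = (4*(-20 + 1 + 1))*(-6/7) = (4*(-18))*(-6/7) = -72*(-6/7) = 432/7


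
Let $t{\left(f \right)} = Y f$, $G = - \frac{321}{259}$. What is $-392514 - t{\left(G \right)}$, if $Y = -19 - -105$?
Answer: $- \frac{101633520}{259} \approx -3.9241 \cdot 10^{5}$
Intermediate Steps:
$G = - \frac{321}{259}$ ($G = \left(-321\right) \frac{1}{259} = - \frac{321}{259} \approx -1.2394$)
$Y = 86$ ($Y = -19 + 105 = 86$)
$t{\left(f \right)} = 86 f$
$-392514 - t{\left(G \right)} = -392514 - 86 \left(- \frac{321}{259}\right) = -392514 - - \frac{27606}{259} = -392514 + \frac{27606}{259} = - \frac{101633520}{259}$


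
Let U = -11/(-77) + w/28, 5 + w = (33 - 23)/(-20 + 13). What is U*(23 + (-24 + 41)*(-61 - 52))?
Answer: 16133/98 ≈ 164.62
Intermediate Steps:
w = -45/7 (w = -5 + (33 - 23)/(-20 + 13) = -5 + 10/(-7) = -5 + 10*(-1/7) = -5 - 10/7 = -45/7 ≈ -6.4286)
U = -17/196 (U = -11/(-77) - 45/7/28 = -11*(-1/77) - 45/7*1/28 = 1/7 - 45/196 = -17/196 ≈ -0.086735)
U*(23 + (-24 + 41)*(-61 - 52)) = -17*(23 + (-24 + 41)*(-61 - 52))/196 = -17*(23 + 17*(-113))/196 = -17*(23 - 1921)/196 = -17/196*(-1898) = 16133/98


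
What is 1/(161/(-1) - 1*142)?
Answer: -1/303 ≈ -0.0033003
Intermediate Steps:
1/(161/(-1) - 1*142) = 1/(161*(-1) - 142) = 1/(-161 - 142) = 1/(-303) = -1/303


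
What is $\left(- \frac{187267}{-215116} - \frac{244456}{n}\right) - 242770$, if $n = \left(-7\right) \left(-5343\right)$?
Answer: $- \frac{1953264609503149}{8045553516} \approx -2.4278 \cdot 10^{5}$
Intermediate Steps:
$n = 37401$
$\left(- \frac{187267}{-215116} - \frac{244456}{n}\right) - 242770 = \left(- \frac{187267}{-215116} - \frac{244456}{37401}\right) - 242770 = \left(\left(-187267\right) \left(- \frac{1}{215116}\right) - \frac{244456}{37401}\right) - 242770 = \left(\frac{187267}{215116} - \frac{244456}{37401}\right) - 242770 = - \frac{45582423829}{8045553516} - 242770 = - \frac{1953264609503149}{8045553516}$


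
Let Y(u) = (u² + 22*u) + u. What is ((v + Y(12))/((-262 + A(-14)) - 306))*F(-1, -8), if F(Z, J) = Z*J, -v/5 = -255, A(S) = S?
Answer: -2260/97 ≈ -23.299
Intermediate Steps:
Y(u) = u² + 23*u
v = 1275 (v = -5*(-255) = 1275)
F(Z, J) = J*Z
((v + Y(12))/((-262 + A(-14)) - 306))*F(-1, -8) = ((1275 + 12*(23 + 12))/((-262 - 14) - 306))*(-8*(-1)) = ((1275 + 12*35)/(-276 - 306))*8 = ((1275 + 420)/(-582))*8 = (1695*(-1/582))*8 = -565/194*8 = -2260/97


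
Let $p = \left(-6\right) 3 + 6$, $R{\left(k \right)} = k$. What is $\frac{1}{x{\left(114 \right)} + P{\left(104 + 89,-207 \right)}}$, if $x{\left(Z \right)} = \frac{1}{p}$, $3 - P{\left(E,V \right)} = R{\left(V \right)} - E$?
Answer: $\frac{12}{4835} \approx 0.0024819$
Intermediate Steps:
$P{\left(E,V \right)} = 3 + E - V$ ($P{\left(E,V \right)} = 3 - \left(V - E\right) = 3 + \left(E - V\right) = 3 + E - V$)
$p = -12$ ($p = -18 + 6 = -12$)
$x{\left(Z \right)} = - \frac{1}{12}$ ($x{\left(Z \right)} = \frac{1}{-12} = - \frac{1}{12}$)
$\frac{1}{x{\left(114 \right)} + P{\left(104 + 89,-207 \right)}} = \frac{1}{- \frac{1}{12} + \left(3 + \left(104 + 89\right) - -207\right)} = \frac{1}{- \frac{1}{12} + \left(3 + 193 + 207\right)} = \frac{1}{- \frac{1}{12} + 403} = \frac{1}{\frac{4835}{12}} = \frac{12}{4835}$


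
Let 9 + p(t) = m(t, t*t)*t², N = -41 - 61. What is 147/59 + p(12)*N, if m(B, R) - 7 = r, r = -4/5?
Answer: -26592807/295 ≈ -90145.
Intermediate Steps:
r = -⅘ (r = -4*⅕ = -⅘ ≈ -0.80000)
m(B, R) = 31/5 (m(B, R) = 7 - ⅘ = 31/5)
N = -102
p(t) = -9 + 31*t²/5
147/59 + p(12)*N = 147/59 + (-9 + (31/5)*12²)*(-102) = 147*(1/59) + (-9 + (31/5)*144)*(-102) = 147/59 + (-9 + 4464/5)*(-102) = 147/59 + (4419/5)*(-102) = 147/59 - 450738/5 = -26592807/295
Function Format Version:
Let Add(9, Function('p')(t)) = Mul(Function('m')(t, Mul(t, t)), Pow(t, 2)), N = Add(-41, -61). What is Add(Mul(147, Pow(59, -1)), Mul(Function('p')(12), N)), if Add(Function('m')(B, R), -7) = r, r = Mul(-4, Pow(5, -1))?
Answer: Rational(-26592807, 295) ≈ -90145.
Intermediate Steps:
r = Rational(-4, 5) (r = Mul(-4, Rational(1, 5)) = Rational(-4, 5) ≈ -0.80000)
Function('m')(B, R) = Rational(31, 5) (Function('m')(B, R) = Add(7, Rational(-4, 5)) = Rational(31, 5))
N = -102
Function('p')(t) = Add(-9, Mul(Rational(31, 5), Pow(t, 2)))
Add(Mul(147, Pow(59, -1)), Mul(Function('p')(12), N)) = Add(Mul(147, Pow(59, -1)), Mul(Add(-9, Mul(Rational(31, 5), Pow(12, 2))), -102)) = Add(Mul(147, Rational(1, 59)), Mul(Add(-9, Mul(Rational(31, 5), 144)), -102)) = Add(Rational(147, 59), Mul(Add(-9, Rational(4464, 5)), -102)) = Add(Rational(147, 59), Mul(Rational(4419, 5), -102)) = Add(Rational(147, 59), Rational(-450738, 5)) = Rational(-26592807, 295)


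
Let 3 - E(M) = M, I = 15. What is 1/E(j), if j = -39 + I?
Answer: 1/27 ≈ 0.037037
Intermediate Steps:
j = -24 (j = -39 + 15 = -24)
E(M) = 3 - M
1/E(j) = 1/(3 - 1*(-24)) = 1/(3 + 24) = 1/27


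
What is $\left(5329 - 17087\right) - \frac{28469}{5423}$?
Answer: $- \frac{63792103}{5423} \approx -11763.0$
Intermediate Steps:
$\left(5329 - 17087\right) - \frac{28469}{5423} = -11758 - \frac{28469}{5423} = - \frac{63792103}{5423}$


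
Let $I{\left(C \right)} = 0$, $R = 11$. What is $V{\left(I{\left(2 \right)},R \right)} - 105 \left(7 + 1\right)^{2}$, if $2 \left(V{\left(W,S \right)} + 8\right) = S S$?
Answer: $- \frac{13335}{2} \approx -6667.5$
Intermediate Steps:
$V{\left(W,S \right)} = -8 + \frac{S^{2}}{2}$ ($V{\left(W,S \right)} = -8 + \frac{S S}{2} = -8 + \frac{S^{2}}{2}$)
$V{\left(I{\left(2 \right)},R \right)} - 105 \left(7 + 1\right)^{2} = \left(-8 + \frac{11^{2}}{2}\right) - 105 \left(7 + 1\right)^{2} = \left(-8 + \frac{1}{2} \cdot 121\right) - 105 \cdot 8^{2} = \left(-8 + \frac{121}{2}\right) - 6720 = \frac{105}{2} - 6720 = - \frac{13335}{2}$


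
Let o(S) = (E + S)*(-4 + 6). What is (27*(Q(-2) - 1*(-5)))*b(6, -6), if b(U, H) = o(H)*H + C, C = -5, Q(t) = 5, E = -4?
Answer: 31050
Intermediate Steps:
o(S) = -8 + 2*S (o(S) = (-4 + S)*(-4 + 6) = (-4 + S)*2 = -8 + 2*S)
b(U, H) = -5 + H*(-8 + 2*H) (b(U, H) = (-8 + 2*H)*H - 5 = H*(-8 + 2*H) - 5 = -5 + H*(-8 + 2*H))
(27*(Q(-2) - 1*(-5)))*b(6, -6) = (27*(5 - 1*(-5)))*(-5 + 2*(-6)*(-4 - 6)) = (27*(5 + 5))*(-5 + 2*(-6)*(-10)) = (27*10)*(-5 + 120) = 270*115 = 31050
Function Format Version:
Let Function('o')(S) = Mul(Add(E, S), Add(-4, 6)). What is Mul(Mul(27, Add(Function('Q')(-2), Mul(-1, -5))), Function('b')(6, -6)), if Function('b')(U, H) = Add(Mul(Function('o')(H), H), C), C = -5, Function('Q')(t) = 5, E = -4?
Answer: 31050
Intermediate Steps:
Function('o')(S) = Add(-8, Mul(2, S)) (Function('o')(S) = Mul(Add(-4, S), Add(-4, 6)) = Mul(Add(-4, S), 2) = Add(-8, Mul(2, S)))
Function('b')(U, H) = Add(-5, Mul(H, Add(-8, Mul(2, H)))) (Function('b')(U, H) = Add(Mul(Add(-8, Mul(2, H)), H), -5) = Add(Mul(H, Add(-8, Mul(2, H))), -5) = Add(-5, Mul(H, Add(-8, Mul(2, H)))))
Mul(Mul(27, Add(Function('Q')(-2), Mul(-1, -5))), Function('b')(6, -6)) = Mul(Mul(27, Add(5, Mul(-1, -5))), Add(-5, Mul(2, -6, Add(-4, -6)))) = Mul(Mul(27, Add(5, 5)), Add(-5, Mul(2, -6, -10))) = Mul(Mul(27, 10), Add(-5, 120)) = Mul(270, 115) = 31050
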